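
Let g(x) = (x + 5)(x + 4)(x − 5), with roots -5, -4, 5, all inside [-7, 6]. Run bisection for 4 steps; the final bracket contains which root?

g(-0.5) = -86.625 < 0, so the root lies in [-0.5, 6]
g(2.75) = -117.703125 < 0, so the root lies in [2.75, 6]
g(4.375) = -49.072266 < 0, so the root lies in [4.375, 6]
g(5.1875) = 17.5496 > 0, so the root lies in [4.375, 5.1875]

5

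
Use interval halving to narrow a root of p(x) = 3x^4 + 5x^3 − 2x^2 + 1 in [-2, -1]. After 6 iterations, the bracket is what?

m = -1.5, p(m) = -5.1875 (−); new bracket [-2, -1.5]
m = -1.75, p(m) = -3.785156 (−); new bracket [-2, -1.75]
m = -1.875, p(m) = -1.911377 (−); new bracket [-2, -1.875]
m = -1.9375, p(m) = -0.5983 (−); new bracket [-2, -1.9375]
m = -1.96875, p(m) = 0.1635 (+); new bracket [-1.96875, -1.9375]
m = -1.953125, p(m) = -0.2266 (−); new bracket [-1.96875, -1.953125]

[-1.96875, -1.953125]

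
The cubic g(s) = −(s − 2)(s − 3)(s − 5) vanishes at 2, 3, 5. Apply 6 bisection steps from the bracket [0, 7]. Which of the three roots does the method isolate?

g(3.5) = 1.125 > 0, so the root lies in [3.5, 7]
g(5.25) = -1.828125 < 0, so the root lies in [3.5, 5.25]
g(4.375) = 2.041016 > 0, so the root lies in [4.375, 5.25]
g(4.8125) = 0.9558 > 0, so the root lies in [4.8125, 5.25]
g(5.03125) = -0.1924 < 0, so the root lies in [4.8125, 5.03125]
g(4.921875) = 0.4387 > 0, so the root lies in [4.921875, 5.03125]

5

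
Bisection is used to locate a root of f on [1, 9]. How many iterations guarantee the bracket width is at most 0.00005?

Width after n steps is 8/2^n. Need 2^n ≥ 8/0.00005 = 160000.
2^17 = 131072 < 160000 ≤ 2^18 = 262144, so n = 18.

18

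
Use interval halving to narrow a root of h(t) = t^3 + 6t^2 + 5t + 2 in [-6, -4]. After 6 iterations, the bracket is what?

m = -5, h(m) = 2 (+); new bracket [-6, -5]
m = -5.5, h(m) = -10.375 (−); new bracket [-5.5, -5]
m = -5.25, h(m) = -3.578125 (−); new bracket [-5.25, -5]
m = -5.125, h(m) = -0.6426 (−); new bracket [-5.125, -5]
m = -5.0625, h(m) = 0.7146 (+); new bracket [-5.125, -5.0625]
m = -5.09375, h(m) = 0.0451 (+); new bracket [-5.125, -5.09375]

[-5.125, -5.09375]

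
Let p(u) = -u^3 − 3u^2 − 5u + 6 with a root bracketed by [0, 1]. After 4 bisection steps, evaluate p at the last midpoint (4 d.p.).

u = 0.5 gives p = 2.625, positive; keep [0.5, 1]
u = 0.75 gives p = 0.140625, positive; keep [0.75, 1]
u = 0.875 gives p = -1.341797, negative; keep [0.75, 0.875]
u = 0.8125 gives p = -0.5793, negative; keep [0.75, 0.8125]

-0.5793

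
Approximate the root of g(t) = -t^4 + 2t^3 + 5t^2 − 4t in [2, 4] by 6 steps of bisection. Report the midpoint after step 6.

t = 3 gives g = 6, positive; keep [3, 4]
t = 3.5 gives g = -17.0625, negative; keep [3, 3.5]
t = 3.25 gives g = -3.097656, negative; keep [3, 3.25]
t = 3.125 gives g = 1.9958, positive; keep [3.125, 3.25]
t = 3.1875 gives g = -0.407, negative; keep [3.125, 3.1875]
t = 3.15625 gives g = 0.8294, positive; keep [3.15625, 3.1875]

3.15625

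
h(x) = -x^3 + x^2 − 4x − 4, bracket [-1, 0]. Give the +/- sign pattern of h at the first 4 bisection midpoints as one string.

--++

midpoint -0.5: h = -1.625 < 0 → [-1, -0.5]
midpoint -0.75: h = -0.015625 < 0 → [-1, -0.75]
midpoint -0.875: h = 0.935547 > 0 → [-0.875, -0.75]
midpoint -0.8125: h = 0.4465 > 0 → [-0.8125, -0.75]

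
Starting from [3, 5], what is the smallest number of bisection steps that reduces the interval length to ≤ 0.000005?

Width after n steps is 2/2^n. Need 2^n ≥ 2/0.000005 = 400000.
2^18 = 262144 < 400000 ≤ 2^19 = 524288, so n = 19.

19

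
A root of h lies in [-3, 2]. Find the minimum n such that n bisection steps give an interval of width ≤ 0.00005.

Width after n steps is 5/2^n. Need 2^n ≥ 5/0.00005 = 100000.
2^16 = 65536 < 100000 ≤ 2^17 = 131072, so n = 17.

17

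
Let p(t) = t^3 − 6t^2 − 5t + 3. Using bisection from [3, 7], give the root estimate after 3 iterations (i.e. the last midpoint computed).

p(5) = -47 < 0, so the root lies in [5, 7]
p(6) = -27 < 0, so the root lies in [6, 7]
p(6.5) = -8.375 < 0, so the root lies in [6.5, 7]

6.5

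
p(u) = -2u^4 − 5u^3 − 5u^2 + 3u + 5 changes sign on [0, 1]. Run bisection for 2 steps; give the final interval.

[0.75, 1]

m = 0.5, p(m) = 4.5 (+); new bracket [0.5, 1]
m = 0.75, p(m) = 1.695312 (+); new bracket [0.75, 1]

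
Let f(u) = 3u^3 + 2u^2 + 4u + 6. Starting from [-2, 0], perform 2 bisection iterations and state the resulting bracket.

[-1.5, -1]

midpoint -1: f = 1 > 0 → [-2, -1]
midpoint -1.5: f = -5.625 < 0 → [-1.5, -1]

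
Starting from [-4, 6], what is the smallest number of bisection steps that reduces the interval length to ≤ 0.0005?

15

Width after n steps is 10/2^n. Need 2^n ≥ 10/0.0005 = 20000.
2^14 = 16384 < 20000 ≤ 2^15 = 32768, so n = 15.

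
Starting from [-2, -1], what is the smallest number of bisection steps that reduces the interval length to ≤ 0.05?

Width after n steps is 1/2^n. Need 2^n ≥ 1/0.05 = 20.
2^4 = 16 < 20 ≤ 2^5 = 32, so n = 5.

5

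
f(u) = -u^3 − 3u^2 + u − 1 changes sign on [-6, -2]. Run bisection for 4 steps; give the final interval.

[-3.5, -3.25]

midpoint -4: f = 11 > 0 → [-4, -2]
midpoint -3: f = -4 < 0 → [-4, -3]
midpoint -3.5: f = 1.625 > 0 → [-3.5, -3]
midpoint -3.25: f = -1.6094 < 0 → [-3.5, -3.25]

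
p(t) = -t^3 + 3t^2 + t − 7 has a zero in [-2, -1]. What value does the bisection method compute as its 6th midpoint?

midpoint -1.5: p = 1.625 > 0 → [-1.5, -1]
midpoint -1.25: p = -1.609375 < 0 → [-1.5, -1.25]
midpoint -1.375: p = -0.103516 < 0 → [-1.5, -1.375]
midpoint -1.4375: p = 0.7322 > 0 → [-1.4375, -1.375]
midpoint -1.40625: p = 0.3073 > 0 → [-1.40625, -1.375]
midpoint -1.390625: p = 0.1001 > 0 → [-1.390625, -1.375]

-1.390625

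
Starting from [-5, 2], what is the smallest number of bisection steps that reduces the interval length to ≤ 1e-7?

Width after n steps is 7/2^n. Need 2^n ≥ 7/1e-7 = 70000000.
2^26 = 67108864 < 70000000 ≤ 2^27 = 134217728, so n = 27.

27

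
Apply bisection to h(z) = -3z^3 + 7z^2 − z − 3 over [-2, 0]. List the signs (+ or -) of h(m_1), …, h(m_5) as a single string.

+-+++

m = -1, h(m) = 8 (+); new bracket [-1, 0]
m = -0.5, h(m) = -0.375 (−); new bracket [-1, -0.5]
m = -0.75, h(m) = 2.953125 (+); new bracket [-0.75, -0.5]
m = -0.625, h(m) = 1.0918 (+); new bracket [-0.625, -0.5]
m = -0.5625, h(m) = 0.3113 (+); new bracket [-0.5625, -0.5]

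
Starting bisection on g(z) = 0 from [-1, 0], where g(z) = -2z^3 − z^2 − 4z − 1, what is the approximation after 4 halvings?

-0.3125

m = -0.5, g(m) = 1 (+); new bracket [-0.5, 0]
m = -0.25, g(m) = -0.03125 (−); new bracket [-0.5, -0.25]
m = -0.375, g(m) = 0.464844 (+); new bracket [-0.375, -0.25]
m = -0.3125, g(m) = 0.2134 (+); new bracket [-0.3125, -0.25]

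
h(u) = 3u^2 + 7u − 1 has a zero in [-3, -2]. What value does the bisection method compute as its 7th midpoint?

-2.4609375

h(-2.5) = 0.25 > 0, so the root lies in [-2.5, -2]
h(-2.25) = -1.5625 < 0, so the root lies in [-2.5, -2.25]
h(-2.375) = -0.703125 < 0, so the root lies in [-2.5, -2.375]
h(-2.4375) = -0.2383 < 0, so the root lies in [-2.5, -2.4375]
h(-2.46875) = 0.0029 > 0, so the root lies in [-2.46875, -2.4375]
h(-2.453125) = -0.1184 < 0, so the root lies in [-2.46875, -2.453125]
h(-2.4609375) = -0.0579 < 0, so the root lies in [-2.46875, -2.4609375]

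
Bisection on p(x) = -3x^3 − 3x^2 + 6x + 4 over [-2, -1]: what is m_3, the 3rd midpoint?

-1.625

p(-1.5) = -1.625 < 0, so the root lies in [-2, -1.5]
p(-1.75) = 0.390625 > 0, so the root lies in [-1.75, -1.5]
p(-1.625) = -0.798828 < 0, so the root lies in [-1.75, -1.625]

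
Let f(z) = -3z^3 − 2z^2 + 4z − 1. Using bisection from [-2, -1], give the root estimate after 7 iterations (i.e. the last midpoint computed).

-1.6171875

z = -1.5 gives f = -1.375, negative; keep [-2, -1.5]
z = -1.75 gives f = 1.953125, positive; keep [-1.75, -1.5]
z = -1.625 gives f = 0.091797, positive; keep [-1.625, -1.5]
z = -1.5625 gives f = -0.6887, negative; keep [-1.625, -1.5625]
z = -1.59375 gives f = -0.3105, negative; keep [-1.625, -1.59375]
z = -1.609375 gives f = -0.1124, negative; keep [-1.625, -1.609375]
z = -1.6171875 gives f = -0.0111, negative; keep [-1.625, -1.6171875]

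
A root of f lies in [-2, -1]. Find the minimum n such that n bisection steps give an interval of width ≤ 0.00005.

Width after n steps is 1/2^n. Need 2^n ≥ 1/0.00005 = 20000.
2^14 = 16384 < 20000 ≤ 2^15 = 32768, so n = 15.

15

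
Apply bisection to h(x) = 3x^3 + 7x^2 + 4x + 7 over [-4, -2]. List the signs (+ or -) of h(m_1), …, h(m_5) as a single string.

---++

x = -3 gives h = -23, negative; keep [-3, -2]
x = -2.5 gives h = -6.125, negative; keep [-2.5, -2]
x = -2.25 gives h = -0.734375, negative; keep [-2.25, -2]
x = -2.125 gives h = 1.3223, positive; keep [-2.25, -2.125]
x = -2.1875 gives h = 0.3435, positive; keep [-2.25, -2.1875]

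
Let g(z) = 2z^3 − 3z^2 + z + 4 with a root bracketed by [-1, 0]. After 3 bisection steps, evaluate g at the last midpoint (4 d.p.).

-0.5117

midpoint -0.5: g = 2.5 > 0 → [-1, -0.5]
midpoint -0.75: g = 0.71875 > 0 → [-1, -0.75]
midpoint -0.875: g = -0.511719 < 0 → [-0.875, -0.75]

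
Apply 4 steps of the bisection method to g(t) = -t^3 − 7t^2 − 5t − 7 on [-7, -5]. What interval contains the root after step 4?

g(-6) = -13 < 0, so the root lies in [-7, -6]
g(-6.5) = 4.375 > 0, so the root lies in [-6.5, -6]
g(-6.25) = -5.046875 < 0, so the root lies in [-6.5, -6.25]
g(-6.375) = -0.5254 < 0, so the root lies in [-6.5, -6.375]

[-6.5, -6.375]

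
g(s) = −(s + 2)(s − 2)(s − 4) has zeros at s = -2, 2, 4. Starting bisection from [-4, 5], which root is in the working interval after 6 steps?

s = 0.5 gives g = -13.125, negative; keep [-4, 0.5]
s = -1.75 gives g = -5.390625, negative; keep [-4, -1.75]
s = -2.875 gives g = 29.326172, positive; keep [-2.875, -1.75]
s = -2.3125 gives g = 8.5071, positive; keep [-2.3125, -1.75]
s = -2.03125 gives g = 0.7598, positive; keep [-2.03125, -1.75]
s = -1.890625 gives g = -2.5067, negative; keep [-2.03125, -1.890625]

-2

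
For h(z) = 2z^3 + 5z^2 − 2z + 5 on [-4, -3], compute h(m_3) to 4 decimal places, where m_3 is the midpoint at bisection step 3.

-0.9570

h(-3.5) = -12.5 < 0, so the root lies in [-3.5, -3]
h(-3.25) = -4.34375 < 0, so the root lies in [-3.25, -3]
h(-3.125) = -0.957031 < 0, so the root lies in [-3.125, -3]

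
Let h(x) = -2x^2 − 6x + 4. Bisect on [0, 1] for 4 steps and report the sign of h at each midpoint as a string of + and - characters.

midpoint 0.5: h = 0.5 > 0 → [0.5, 1]
midpoint 0.75: h = -1.625 < 0 → [0.5, 0.75]
midpoint 0.625: h = -0.53125 < 0 → [0.5, 0.625]
midpoint 0.5625: h = -0.0078 < 0 → [0.5, 0.5625]

+---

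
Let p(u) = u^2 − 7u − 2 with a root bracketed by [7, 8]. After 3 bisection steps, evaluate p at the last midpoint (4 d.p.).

p(7.5) = 1.75 > 0, so the root lies in [7, 7.5]
p(7.25) = -0.1875 < 0, so the root lies in [7.25, 7.5]
p(7.375) = 0.765625 > 0, so the root lies in [7.25, 7.375]

0.7656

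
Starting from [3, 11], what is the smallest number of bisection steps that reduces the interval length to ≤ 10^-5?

20

Width after n steps is 8/2^n. Need 2^n ≥ 8/10^-5 = 800000.
2^19 = 524288 < 800000 ≤ 2^20 = 1048576, so n = 20.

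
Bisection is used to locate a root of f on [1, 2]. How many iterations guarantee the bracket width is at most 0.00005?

Width after n steps is 1/2^n. Need 2^n ≥ 1/0.00005 = 20000.
2^14 = 16384 < 20000 ≤ 2^15 = 32768, so n = 15.

15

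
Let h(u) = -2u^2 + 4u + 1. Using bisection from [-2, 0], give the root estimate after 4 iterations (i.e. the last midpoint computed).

-0.125

midpoint -1: h = -5 < 0 → [-1, 0]
midpoint -0.5: h = -1.5 < 0 → [-0.5, 0]
midpoint -0.25: h = -0.125 < 0 → [-0.25, 0]
midpoint -0.125: h = 0.4688 > 0 → [-0.25, -0.125]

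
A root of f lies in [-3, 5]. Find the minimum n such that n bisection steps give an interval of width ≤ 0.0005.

Width after n steps is 8/2^n. Need 2^n ≥ 8/0.0005 = 16000.
2^13 = 8192 < 16000 ≤ 2^14 = 16384, so n = 14.

14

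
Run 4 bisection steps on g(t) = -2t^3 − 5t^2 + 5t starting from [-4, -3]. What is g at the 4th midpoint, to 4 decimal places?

m = -3.5, g(m) = 7 (+); new bracket [-3.5, -3]
m = -3.25, g(m) = -0.40625 (−); new bracket [-3.5, -3.25]
m = -3.375, g(m) = 3.058594 (+); new bracket [-3.375, -3.25]
m = -3.3125, g(m) = 1.2681 (+); new bracket [-3.3125, -3.25]

1.2681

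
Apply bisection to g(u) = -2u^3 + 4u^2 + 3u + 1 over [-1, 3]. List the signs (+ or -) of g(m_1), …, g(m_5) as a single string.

+++-+

midpoint 1: g = 6 > 0 → [1, 3]
midpoint 2: g = 7 > 0 → [2, 3]
midpoint 2.5: g = 2.25 > 0 → [2.5, 3]
midpoint 2.75: g = -2.0938 < 0 → [2.5, 2.75]
midpoint 2.625: g = 0.2617 > 0 → [2.625, 2.75]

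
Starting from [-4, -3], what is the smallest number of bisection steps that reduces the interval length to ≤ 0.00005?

Width after n steps is 1/2^n. Need 2^n ≥ 1/0.00005 = 20000.
2^14 = 16384 < 20000 ≤ 2^15 = 32768, so n = 15.

15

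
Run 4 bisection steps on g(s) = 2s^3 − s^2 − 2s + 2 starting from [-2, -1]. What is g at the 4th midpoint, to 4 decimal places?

-0.3843

m = -1.5, g(m) = -4 (−); new bracket [-1.5, -1]
m = -1.25, g(m) = -0.96875 (−); new bracket [-1.25, -1]
m = -1.125, g(m) = 0.136719 (+); new bracket [-1.25, -1.125]
m = -1.1875, g(m) = -0.3843 (−); new bracket [-1.1875, -1.125]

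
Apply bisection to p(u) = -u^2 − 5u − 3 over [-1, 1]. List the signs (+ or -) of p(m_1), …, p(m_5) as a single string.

--+--

p(0) = -3 < 0, so the root lies in [-1, 0]
p(-0.5) = -0.75 < 0, so the root lies in [-1, -0.5]
p(-0.75) = 0.1875 > 0, so the root lies in [-0.75, -0.5]
p(-0.625) = -0.2656 < 0, so the root lies in [-0.75, -0.625]
p(-0.6875) = -0.0352 < 0, so the root lies in [-0.75, -0.6875]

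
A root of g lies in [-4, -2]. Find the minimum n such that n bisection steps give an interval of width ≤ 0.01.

8

Width after n steps is 2/2^n. Need 2^n ≥ 2/0.01 = 200.
2^7 = 128 < 200 ≤ 2^8 = 256, so n = 8.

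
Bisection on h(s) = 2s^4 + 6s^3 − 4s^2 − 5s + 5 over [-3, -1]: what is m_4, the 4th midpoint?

-1.125

m = -2, h(m) = -17 (−); new bracket [-2, -1]
m = -1.5, h(m) = -6.625 (−); new bracket [-1.5, -1]
m = -1.25, h(m) = -1.835938 (−); new bracket [-1.25, -1]
m = -1.125, h(m) = 0.2231 (+); new bracket [-1.25, -1.125]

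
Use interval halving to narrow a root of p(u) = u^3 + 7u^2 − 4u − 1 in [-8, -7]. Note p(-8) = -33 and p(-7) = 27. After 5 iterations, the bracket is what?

[-7.53125, -7.5]

u = -7.5 gives p = 0.875, positive; keep [-8, -7.5]
u = -7.75 gives p = -15.046875, negative; keep [-7.75, -7.5]
u = -7.625 gives p = -6.837891, negative; keep [-7.625, -7.5]
u = -7.5625 gives p = -2.9202, negative; keep [-7.5625, -7.5]
u = -7.53125 gives p = -1.0074, negative; keep [-7.53125, -7.5]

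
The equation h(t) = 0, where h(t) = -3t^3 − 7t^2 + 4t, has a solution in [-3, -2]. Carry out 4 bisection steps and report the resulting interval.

[-2.8125, -2.75]

t = -2.5 gives h = -6.875, negative; keep [-3, -2.5]
t = -2.75 gives h = -1.546875, negative; keep [-3, -2.75]
t = -2.875 gives h = 1.931641, positive; keep [-2.875, -2.75]
t = -2.8125 gives h = 0.1208, positive; keep [-2.8125, -2.75]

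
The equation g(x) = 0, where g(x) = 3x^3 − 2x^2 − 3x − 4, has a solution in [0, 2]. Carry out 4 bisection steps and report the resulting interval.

[1.625, 1.75]

m = 1, g(m) = -6 (−); new bracket [1, 2]
m = 1.5, g(m) = -2.875 (−); new bracket [1.5, 2]
m = 1.75, g(m) = 0.703125 (+); new bracket [1.5, 1.75]
m = 1.625, g(m) = -1.2832 (−); new bracket [1.625, 1.75]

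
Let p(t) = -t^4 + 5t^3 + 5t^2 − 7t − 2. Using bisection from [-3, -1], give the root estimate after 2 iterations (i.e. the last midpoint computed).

-1.5

t = -2 gives p = -24, negative; keep [-2, -1]
t = -1.5 gives p = -2.1875, negative; keep [-1.5, -1]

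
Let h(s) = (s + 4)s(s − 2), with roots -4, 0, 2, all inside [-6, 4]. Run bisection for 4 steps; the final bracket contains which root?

m = -1, h(m) = 9 (+); new bracket [-6, -1]
m = -3.5, h(m) = 9.625 (+); new bracket [-6, -3.5]
m = -4.75, h(m) = -24.046875 (−); new bracket [-4.75, -3.5]
m = -4.125, h(m) = -3.1582 (−); new bracket [-4.125, -3.5]

-4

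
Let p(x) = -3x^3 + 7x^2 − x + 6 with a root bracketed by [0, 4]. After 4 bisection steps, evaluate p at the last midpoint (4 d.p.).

p(2) = 8 > 0, so the root lies in [2, 4]
p(3) = -15 < 0, so the root lies in [2, 3]
p(2.5) = 0.375 > 0, so the root lies in [2.5, 3]
p(2.75) = -6.2031 < 0, so the root lies in [2.5, 2.75]

-6.2031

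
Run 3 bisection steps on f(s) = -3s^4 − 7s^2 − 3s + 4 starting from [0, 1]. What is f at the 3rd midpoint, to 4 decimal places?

s = 0.5 gives f = 0.5625, positive; keep [0.5, 1]
s = 0.75 gives f = -3.136719, negative; keep [0.5, 0.75]
s = 0.625 gives f = -1.067139, negative; keep [0.5, 0.625]

-1.0671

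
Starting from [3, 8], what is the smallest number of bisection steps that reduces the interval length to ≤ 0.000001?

Width after n steps is 5/2^n. Need 2^n ≥ 5/0.000001 = 5000000.
2^22 = 4194304 < 5000000 ≤ 2^23 = 8388608, so n = 23.

23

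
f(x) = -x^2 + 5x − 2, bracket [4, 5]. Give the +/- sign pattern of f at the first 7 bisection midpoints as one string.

m = 4.5, f(m) = 0.25 (+); new bracket [4.5, 5]
m = 4.75, f(m) = -0.8125 (−); new bracket [4.5, 4.75]
m = 4.625, f(m) = -0.265625 (−); new bracket [4.5, 4.625]
m = 4.5625, f(m) = -0.0039 (−); new bracket [4.5, 4.5625]
m = 4.53125, f(m) = 0.124 (+); new bracket [4.53125, 4.5625]
m = 4.546875, f(m) = 0.0603 (+); new bracket [4.546875, 4.5625]
m = 4.5546875, f(m) = 0.0283 (+); new bracket [4.5546875, 4.5625]

+---+++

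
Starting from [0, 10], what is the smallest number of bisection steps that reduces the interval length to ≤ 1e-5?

20

Width after n steps is 10/2^n. Need 2^n ≥ 10/1e-5 = 1000000.
2^19 = 524288 < 1000000 ≤ 2^20 = 1048576, so n = 20.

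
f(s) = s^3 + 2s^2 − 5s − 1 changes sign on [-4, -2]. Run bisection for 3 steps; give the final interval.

f(-3) = 5 > 0, so the root lies in [-4, -3]
f(-3.5) = -1.875 < 0, so the root lies in [-3.5, -3]
f(-3.25) = 2.046875 > 0, so the root lies in [-3.5, -3.25]

[-3.5, -3.25]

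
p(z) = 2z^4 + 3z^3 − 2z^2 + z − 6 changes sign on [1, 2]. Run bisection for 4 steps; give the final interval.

[1.0625, 1.125]

z = 1.5 gives p = 11.25, positive; keep [1, 1.5]
z = 1.25 gives p = 2.867188, positive; keep [1, 1.25]
z = 1.125 gives p = 0.068848, positive; keep [1, 1.125]
z = 1.0625 gives p = -1.0481, negative; keep [1.0625, 1.125]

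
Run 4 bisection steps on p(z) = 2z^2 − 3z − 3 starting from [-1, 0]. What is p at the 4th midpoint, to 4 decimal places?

0.0078

m = -0.5, p(m) = -1 (−); new bracket [-1, -0.5]
m = -0.75, p(m) = 0.375 (+); new bracket [-0.75, -0.5]
m = -0.625, p(m) = -0.34375 (−); new bracket [-0.75, -0.625]
m = -0.6875, p(m) = 0.0078 (+); new bracket [-0.6875, -0.625]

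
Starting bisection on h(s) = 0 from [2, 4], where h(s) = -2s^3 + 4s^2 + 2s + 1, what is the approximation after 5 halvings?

m = 3, h(m) = -11 (−); new bracket [2, 3]
m = 2.5, h(m) = -0.25 (−); new bracket [2, 2.5]
m = 2.25, h(m) = 2.96875 (+); new bracket [2.25, 2.5]
m = 2.375, h(m) = 1.5195 (+); new bracket [2.375, 2.5]
m = 2.4375, h(m) = 0.6763 (+); new bracket [2.4375, 2.5]

2.4375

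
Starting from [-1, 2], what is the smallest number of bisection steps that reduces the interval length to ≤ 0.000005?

Width after n steps is 3/2^n. Need 2^n ≥ 3/0.000005 = 600000.
2^19 = 524288 < 600000 ≤ 2^20 = 1048576, so n = 20.

20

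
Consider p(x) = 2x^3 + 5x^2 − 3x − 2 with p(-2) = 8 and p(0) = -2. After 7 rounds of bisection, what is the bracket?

[-0.421875, -0.40625]

x = -1 gives p = 4, positive; keep [-1, 0]
x = -0.5 gives p = 0.5, positive; keep [-0.5, 0]
x = -0.25 gives p = -0.96875, negative; keep [-0.5, -0.25]
x = -0.375 gives p = -0.2773, negative; keep [-0.5, -0.375]
x = -0.4375 gives p = 0.1021, positive; keep [-0.4375, -0.375]
x = -0.40625 gives p = -0.0901, negative; keep [-0.4375, -0.40625]
x = -0.421875 gives p = 0.0053, positive; keep [-0.421875, -0.40625]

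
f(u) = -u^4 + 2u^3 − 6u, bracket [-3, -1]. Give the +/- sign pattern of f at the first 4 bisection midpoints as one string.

f(-2) = -20 < 0, so the root lies in [-2, -1]
f(-1.5) = -2.8125 < 0, so the root lies in [-1.5, -1]
f(-1.25) = 1.152344 > 0, so the root lies in [-1.5, -1.25]
f(-1.375) = -0.5237 < 0, so the root lies in [-1.375, -1.25]

--+-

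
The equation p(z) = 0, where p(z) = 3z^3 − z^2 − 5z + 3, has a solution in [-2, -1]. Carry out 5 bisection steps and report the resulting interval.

[-1.40625, -1.375]

midpoint -1.5: p = -1.875 < 0 → [-1.5, -1]
midpoint -1.25: p = 1.828125 > 0 → [-1.5, -1.25]
midpoint -1.375: p = 0.185547 > 0 → [-1.5, -1.375]
midpoint -1.4375: p = -0.7903 < 0 → [-1.4375, -1.375]
midpoint -1.40625: p = -0.289 < 0 → [-1.40625, -1.375]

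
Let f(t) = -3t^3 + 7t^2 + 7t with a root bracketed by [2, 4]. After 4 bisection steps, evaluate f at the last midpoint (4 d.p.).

-1.3184

m = 3, f(m) = 3 (+); new bracket [3, 4]
m = 3.5, f(m) = -18.375 (−); new bracket [3, 3.5]
m = 3.25, f(m) = -6.296875 (−); new bracket [3, 3.25]
m = 3.125, f(m) = -1.3184 (−); new bracket [3, 3.125]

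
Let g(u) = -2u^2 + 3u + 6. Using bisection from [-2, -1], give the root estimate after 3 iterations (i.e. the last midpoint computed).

-1.125

m = -1.5, g(m) = -3 (−); new bracket [-1.5, -1]
m = -1.25, g(m) = -0.875 (−); new bracket [-1.25, -1]
m = -1.125, g(m) = 0.09375 (+); new bracket [-1.25, -1.125]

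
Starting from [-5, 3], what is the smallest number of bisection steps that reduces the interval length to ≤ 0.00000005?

Width after n steps is 8/2^n. Need 2^n ≥ 8/0.00000005 = 160000000.
2^27 = 134217728 < 160000000 ≤ 2^28 = 268435456, so n = 28.

28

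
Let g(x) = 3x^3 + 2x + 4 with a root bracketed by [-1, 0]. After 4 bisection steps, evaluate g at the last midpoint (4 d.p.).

m = -0.5, g(m) = 2.625 (+); new bracket [-1, -0.5]
m = -0.75, g(m) = 1.234375 (+); new bracket [-1, -0.75]
m = -0.875, g(m) = 0.240234 (+); new bracket [-1, -0.875]
m = -0.9375, g(m) = -0.3469 (−); new bracket [-0.9375, -0.875]

-0.3469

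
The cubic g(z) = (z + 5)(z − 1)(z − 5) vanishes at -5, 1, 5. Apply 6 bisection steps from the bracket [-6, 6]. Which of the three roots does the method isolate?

m = 0, g(m) = 25 (+); new bracket [-6, 0]
m = -3, g(m) = 64 (+); new bracket [-6, -3]
m = -4.5, g(m) = 26.125 (+); new bracket [-6, -4.5]
m = -5.25, g(m) = -16.0156 (−); new bracket [-5.25, -4.5]
m = -4.875, g(m) = 7.252 (+); new bracket [-5.25, -4.875]
m = -5.0625, g(m) = -3.8127 (−); new bracket [-5.0625, -4.875]

-5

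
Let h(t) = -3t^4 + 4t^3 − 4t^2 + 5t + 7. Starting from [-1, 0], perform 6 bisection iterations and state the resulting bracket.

[-0.6875, -0.671875]

midpoint -0.5: h = 2.8125 > 0 → [-1, -0.5]
midpoint -0.75: h = -1.636719 < 0 → [-0.75, -0.5]
midpoint -0.625: h = 0.878174 > 0 → [-0.75, -0.625]
midpoint -0.6875: h = -0.2981 < 0 → [-0.6875, -0.625]
midpoint -0.65625: h = 0.3092 > 0 → [-0.6875, -0.65625]
midpoint -0.671875: h = 0.0105 > 0 → [-0.6875, -0.671875]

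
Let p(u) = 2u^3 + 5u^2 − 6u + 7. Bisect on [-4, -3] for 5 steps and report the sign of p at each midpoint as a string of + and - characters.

+--++

p(-3.5) = 3.5 > 0, so the root lies in [-4, -3.5]
p(-3.75) = -5.65625 < 0, so the root lies in [-3.75, -3.5]
p(-3.625) = -0.816406 < 0, so the root lies in [-3.625, -3.5]
p(-3.5625) = 1.4058 > 0, so the root lies in [-3.625, -3.5625]
p(-3.59375) = 0.3109 > 0, so the root lies in [-3.625, -3.59375]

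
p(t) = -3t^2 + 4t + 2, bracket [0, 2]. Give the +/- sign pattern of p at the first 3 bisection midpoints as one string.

++-

midpoint 1: p = 3 > 0 → [1, 2]
midpoint 1.5: p = 1.25 > 0 → [1.5, 2]
midpoint 1.75: p = -0.1875 < 0 → [1.5, 1.75]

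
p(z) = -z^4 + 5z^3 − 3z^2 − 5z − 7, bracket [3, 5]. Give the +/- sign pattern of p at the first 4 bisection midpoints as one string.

p(4) = -11 < 0, so the root lies in [3, 4]
p(3.5) = 3.0625 > 0, so the root lies in [3.5, 4]
p(3.75) = -2.019531 < 0, so the root lies in [3.5, 3.75]
p(3.625) = 0.9509 > 0, so the root lies in [3.625, 3.75]

-+-+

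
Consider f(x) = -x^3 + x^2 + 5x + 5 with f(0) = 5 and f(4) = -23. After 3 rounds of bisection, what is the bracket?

midpoint 2: f = 11 > 0 → [2, 4]
midpoint 3: f = 2 > 0 → [3, 4]
midpoint 3.5: f = -8.125 < 0 → [3, 3.5]

[3, 3.5]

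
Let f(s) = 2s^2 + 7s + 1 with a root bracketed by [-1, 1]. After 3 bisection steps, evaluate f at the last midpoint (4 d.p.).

f(0) = 1 > 0, so the root lies in [-1, 0]
f(-0.5) = -2 < 0, so the root lies in [-0.5, 0]
f(-0.25) = -0.625 < 0, so the root lies in [-0.25, 0]

-0.6250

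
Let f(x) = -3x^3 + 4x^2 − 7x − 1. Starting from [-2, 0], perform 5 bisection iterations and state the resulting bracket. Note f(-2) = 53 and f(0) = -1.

f(-1) = 13 > 0, so the root lies in [-1, 0]
f(-0.5) = 3.875 > 0, so the root lies in [-0.5, 0]
f(-0.25) = 1.046875 > 0, so the root lies in [-0.25, 0]
f(-0.125) = -0.0566 < 0, so the root lies in [-0.25, -0.125]
f(-0.1875) = 0.4729 > 0, so the root lies in [-0.1875, -0.125]

[-0.1875, -0.125]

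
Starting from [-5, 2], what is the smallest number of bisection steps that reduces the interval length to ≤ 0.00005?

18

Width after n steps is 7/2^n. Need 2^n ≥ 7/0.00005 = 140000.
2^17 = 131072 < 140000 ≤ 2^18 = 262144, so n = 18.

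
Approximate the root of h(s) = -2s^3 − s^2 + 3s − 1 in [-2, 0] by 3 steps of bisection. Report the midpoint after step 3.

s = -1 gives h = -3, negative; keep [-2, -1]
s = -1.5 gives h = -1, negative; keep [-2, -1.5]
s = -1.75 gives h = 1.40625, positive; keep [-1.75, -1.5]

-1.75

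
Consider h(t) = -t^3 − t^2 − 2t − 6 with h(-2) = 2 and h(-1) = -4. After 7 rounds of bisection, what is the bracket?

m = -1.5, h(m) = -1.875 (−); new bracket [-2, -1.5]
m = -1.75, h(m) = -0.203125 (−); new bracket [-2, -1.75]
m = -1.875, h(m) = 0.826172 (+); new bracket [-1.875, -1.75]
m = -1.8125, h(m) = 0.2942 (+); new bracket [-1.8125, -1.75]
m = -1.78125, h(m) = 0.0413 (+); new bracket [-1.78125, -1.75]
m = -1.765625, h(m) = -0.082 (−); new bracket [-1.78125, -1.765625]
m = -1.7734375, h(m) = -0.0206 (−); new bracket [-1.78125, -1.7734375]

[-1.78125, -1.7734375]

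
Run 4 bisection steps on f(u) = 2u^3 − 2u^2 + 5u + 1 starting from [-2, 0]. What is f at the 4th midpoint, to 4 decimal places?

f(-1) = -8 < 0, so the root lies in [-1, 0]
f(-0.5) = -2.25 < 0, so the root lies in [-0.5, 0]
f(-0.25) = -0.40625 < 0, so the root lies in [-0.25, 0]
f(-0.125) = 0.3398 > 0, so the root lies in [-0.25, -0.125]

0.3398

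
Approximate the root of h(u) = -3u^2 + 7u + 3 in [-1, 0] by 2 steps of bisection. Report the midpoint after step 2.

u = -0.5 gives h = -1.25, negative; keep [-0.5, 0]
u = -0.25 gives h = 1.0625, positive; keep [-0.5, -0.25]

-0.25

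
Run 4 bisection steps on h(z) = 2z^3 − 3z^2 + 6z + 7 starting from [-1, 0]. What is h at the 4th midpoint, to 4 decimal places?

m = -0.5, h(m) = 3 (+); new bracket [-1, -0.5]
m = -0.75, h(m) = -0.03125 (−); new bracket [-0.75, -0.5]
m = -0.625, h(m) = 1.589844 (+); new bracket [-0.75, -0.625]
m = -0.6875, h(m) = 0.8071 (+); new bracket [-0.75, -0.6875]

0.8071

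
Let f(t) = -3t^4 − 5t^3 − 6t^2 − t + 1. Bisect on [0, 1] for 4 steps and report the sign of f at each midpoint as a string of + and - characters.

-+--

midpoint 0.5: f = -1.8125 < 0 → [0, 0.5]
midpoint 0.25: f = 0.285156 > 0 → [0.25, 0.5]
midpoint 0.375: f = -0.541748 < 0 → [0.25, 0.375]
midpoint 0.3125: f = -0.0796 < 0 → [0.25, 0.3125]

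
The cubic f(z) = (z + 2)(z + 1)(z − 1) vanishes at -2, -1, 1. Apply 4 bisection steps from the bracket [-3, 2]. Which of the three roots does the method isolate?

1

m = -0.5, f(m) = -1.125 (−); new bracket [-0.5, 2]
m = 0.75, f(m) = -1.203125 (−); new bracket [0.75, 2]
m = 1.375, f(m) = 3.005859 (+); new bracket [0.75, 1.375]
m = 1.0625, f(m) = 0.3948 (+); new bracket [0.75, 1.0625]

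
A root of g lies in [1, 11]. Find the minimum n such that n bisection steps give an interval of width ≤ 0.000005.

Width after n steps is 10/2^n. Need 2^n ≥ 10/0.000005 = 2000000.
2^20 = 1048576 < 2000000 ≤ 2^21 = 2097152, so n = 21.

21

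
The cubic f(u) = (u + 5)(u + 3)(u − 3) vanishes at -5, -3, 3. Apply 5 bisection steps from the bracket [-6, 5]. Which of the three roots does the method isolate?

m = -0.5, f(m) = -39.375 (−); new bracket [-0.5, 5]
m = 2.25, f(m) = -28.546875 (−); new bracket [2.25, 5]
m = 3.625, f(m) = 35.712891 (+); new bracket [2.25, 3.625]
m = 2.9375, f(m) = -2.9456 (−); new bracket [2.9375, 3.625]
m = 3.28125, f(m) = 14.6297 (+); new bracket [2.9375, 3.28125]

3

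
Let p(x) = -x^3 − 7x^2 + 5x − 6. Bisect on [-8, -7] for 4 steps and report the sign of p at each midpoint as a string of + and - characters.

-+--

midpoint -7.5: p = -15.375 < 0 → [-8, -7.5]
midpoint -7.75: p = 0.296875 > 0 → [-7.75, -7.5]
midpoint -7.625: p = -7.787109 < 0 → [-7.75, -7.625]
midpoint -7.6875: p = -3.8079 < 0 → [-7.75, -7.6875]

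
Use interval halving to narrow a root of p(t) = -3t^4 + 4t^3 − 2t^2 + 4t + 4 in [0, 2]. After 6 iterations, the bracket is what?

[1.65625, 1.6875]

p(1) = 7 > 0, so the root lies in [1, 2]
p(1.5) = 3.8125 > 0, so the root lies in [1.5, 2]
p(1.75) = -1.824219 < 0, so the root lies in [1.5, 1.75]
p(1.625) = 1.4641 > 0, so the root lies in [1.625, 1.75]
p(1.6875) = -0.0511 < 0, so the root lies in [1.625, 1.6875]
p(1.65625) = 0.7373 > 0, so the root lies in [1.65625, 1.6875]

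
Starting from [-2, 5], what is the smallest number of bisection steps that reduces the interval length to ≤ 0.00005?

Width after n steps is 7/2^n. Need 2^n ≥ 7/0.00005 = 140000.
2^17 = 131072 < 140000 ≤ 2^18 = 262144, so n = 18.

18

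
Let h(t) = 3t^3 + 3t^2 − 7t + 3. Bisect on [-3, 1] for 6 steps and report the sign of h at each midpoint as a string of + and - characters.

++--++

h(-1) = 10 > 0, so the root lies in [-3, -1]
h(-2) = 5 > 0, so the root lies in [-3, -2]
h(-2.5) = -7.625 < 0, so the root lies in [-2.5, -2]
h(-2.25) = -0.2344 < 0, so the root lies in [-2.25, -2]
h(-2.125) = 2.6348 > 0, so the root lies in [-2.25, -2.125]
h(-2.1875) = 1.2654 > 0, so the root lies in [-2.25, -2.1875]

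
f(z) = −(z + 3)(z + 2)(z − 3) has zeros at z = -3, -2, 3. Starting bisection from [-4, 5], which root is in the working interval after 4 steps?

3

f(0.5) = 21.875 > 0, so the root lies in [0.5, 5]
f(2.75) = 6.828125 > 0, so the root lies in [2.75, 5]
f(3.875) = -35.341797 < 0, so the root lies in [2.75, 3.875]
f(3.3125) = -10.4797 < 0, so the root lies in [2.75, 3.3125]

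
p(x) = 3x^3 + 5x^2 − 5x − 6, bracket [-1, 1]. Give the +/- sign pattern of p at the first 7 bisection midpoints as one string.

---+--+

p(0) = -6 < 0, so the root lies in [-1, 0]
p(-0.5) = -2.625 < 0, so the root lies in [-1, -0.5]
p(-0.75) = -0.703125 < 0, so the root lies in [-1, -0.75]
p(-0.875) = 0.1934 > 0, so the root lies in [-0.875, -0.75]
p(-0.8125) = -0.2458 < 0, so the root lies in [-0.875, -0.8125]
p(-0.84375) = -0.0237 < 0, so the root lies in [-0.875, -0.84375]
p(-0.859375) = 0.0855 > 0, so the root lies in [-0.859375, -0.84375]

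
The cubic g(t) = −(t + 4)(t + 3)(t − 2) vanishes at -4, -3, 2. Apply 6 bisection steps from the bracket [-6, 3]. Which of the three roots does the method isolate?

m = -1.5, g(m) = 13.125 (+); new bracket [-1.5, 3]
m = 0.75, g(m) = 22.265625 (+); new bracket [0.75, 3]
m = 1.875, g(m) = 3.580078 (+); new bracket [1.875, 3]
m = 2.4375, g(m) = -15.3142 (−); new bracket [1.875, 2.4375]
m = 2.15625, g(m) = -4.9599 (−); new bracket [1.875, 2.15625]
m = 2.015625, g(m) = -0.4714 (−); new bracket [1.875, 2.015625]

2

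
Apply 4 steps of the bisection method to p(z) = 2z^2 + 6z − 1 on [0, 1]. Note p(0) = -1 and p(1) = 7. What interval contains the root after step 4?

[0.125, 0.1875]

midpoint 0.5: p = 2.5 > 0 → [0, 0.5]
midpoint 0.25: p = 0.625 > 0 → [0, 0.25]
midpoint 0.125: p = -0.21875 < 0 → [0.125, 0.25]
midpoint 0.1875: p = 0.1953 > 0 → [0.125, 0.1875]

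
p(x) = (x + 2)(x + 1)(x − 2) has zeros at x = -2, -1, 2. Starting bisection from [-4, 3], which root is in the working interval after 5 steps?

2

m = -0.5, p(m) = -1.875 (−); new bracket [-0.5, 3]
m = 1.25, p(m) = -5.484375 (−); new bracket [1.25, 3]
m = 2.125, p(m) = 1.611328 (+); new bracket [1.25, 2.125]
m = 1.6875, p(m) = -3.0969 (−); new bracket [1.6875, 2.125]
m = 1.90625, p(m) = -1.0643 (−); new bracket [1.90625, 2.125]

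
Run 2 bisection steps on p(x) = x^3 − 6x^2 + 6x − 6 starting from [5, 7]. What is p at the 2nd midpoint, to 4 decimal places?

11.8750

midpoint 6: p = 30 > 0 → [5, 6]
midpoint 5.5: p = 11.875 > 0 → [5, 5.5]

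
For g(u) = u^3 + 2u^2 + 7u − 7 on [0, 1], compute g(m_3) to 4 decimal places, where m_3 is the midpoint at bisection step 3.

1.3262

g(0.5) = -2.875 < 0, so the root lies in [0.5, 1]
g(0.75) = -0.203125 < 0, so the root lies in [0.75, 1]
g(0.875) = 1.326172 > 0, so the root lies in [0.75, 0.875]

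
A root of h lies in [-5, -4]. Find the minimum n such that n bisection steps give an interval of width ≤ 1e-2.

Width after n steps is 1/2^n. Need 2^n ≥ 1/1e-2 = 100.
2^6 = 64 < 100 ≤ 2^7 = 128, so n = 7.

7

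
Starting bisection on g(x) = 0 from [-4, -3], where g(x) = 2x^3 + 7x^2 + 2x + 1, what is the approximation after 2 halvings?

x = -3.5 gives g = -6, negative; keep [-3.5, -3]
x = -3.25 gives g = -0.21875, negative; keep [-3.25, -3]

-3.25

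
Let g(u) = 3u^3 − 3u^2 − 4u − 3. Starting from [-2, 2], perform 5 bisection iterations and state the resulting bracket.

[1.875, 2]

m = 0, g(m) = -3 (−); new bracket [0, 2]
m = 1, g(m) = -7 (−); new bracket [1, 2]
m = 1.5, g(m) = -5.625 (−); new bracket [1.5, 2]
m = 1.75, g(m) = -3.1094 (−); new bracket [1.75, 2]
m = 1.875, g(m) = -1.2715 (−); new bracket [1.875, 2]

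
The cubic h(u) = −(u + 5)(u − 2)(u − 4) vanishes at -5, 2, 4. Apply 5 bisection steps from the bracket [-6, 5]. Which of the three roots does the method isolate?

-5

m = -0.5, h(m) = -50.625 (−); new bracket [-6, -0.5]
m = -3.25, h(m) = -66.609375 (−); new bracket [-6, -3.25]
m = -4.625, h(m) = -21.427734 (−); new bracket [-6, -4.625]
m = -5.3125, h(m) = 21.2805 (+); new bracket [-5.3125, -4.625]
m = -4.96875, h(m) = -1.9532 (−); new bracket [-5.3125, -4.96875]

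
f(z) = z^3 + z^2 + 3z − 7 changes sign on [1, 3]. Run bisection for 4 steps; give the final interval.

midpoint 2: f = 11 > 0 → [1, 2]
midpoint 1.5: f = 3.125 > 0 → [1, 1.5]
midpoint 1.25: f = 0.265625 > 0 → [1, 1.25]
midpoint 1.125: f = -0.9355 < 0 → [1.125, 1.25]

[1.125, 1.25]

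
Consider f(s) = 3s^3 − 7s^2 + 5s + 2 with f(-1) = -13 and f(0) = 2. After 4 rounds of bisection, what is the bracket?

[-0.3125, -0.25]

s = -0.5 gives f = -2.625, negative; keep [-0.5, 0]
s = -0.25 gives f = 0.265625, positive; keep [-0.5, -0.25]
s = -0.375 gives f = -1.017578, negative; keep [-0.375, -0.25]
s = -0.3125 gives f = -0.3376, negative; keep [-0.3125, -0.25]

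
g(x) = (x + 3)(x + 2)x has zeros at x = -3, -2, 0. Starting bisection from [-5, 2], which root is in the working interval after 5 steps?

0

m = -1.5, g(m) = -1.125 (−); new bracket [-1.5, 2]
m = 0.25, g(m) = 1.828125 (+); new bracket [-1.5, 0.25]
m = -0.625, g(m) = -2.041016 (−); new bracket [-0.625, 0.25]
m = -0.1875, g(m) = -0.9558 (−); new bracket [-0.1875, 0.25]
m = 0.03125, g(m) = 0.1924 (+); new bracket [-0.1875, 0.03125]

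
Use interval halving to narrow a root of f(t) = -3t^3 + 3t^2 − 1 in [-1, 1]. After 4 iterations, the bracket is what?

[-0.5, -0.375]

midpoint 0: f = -1 < 0 → [-1, 0]
midpoint -0.5: f = 0.125 > 0 → [-0.5, 0]
midpoint -0.25: f = -0.765625 < 0 → [-0.5, -0.25]
midpoint -0.375: f = -0.4199 < 0 → [-0.5, -0.375]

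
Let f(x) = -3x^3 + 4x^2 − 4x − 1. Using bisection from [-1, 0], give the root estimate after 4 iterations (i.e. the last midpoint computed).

x = -0.5 gives f = 2.375, positive; keep [-0.5, 0]
x = -0.25 gives f = 0.296875, positive; keep [-0.25, 0]
x = -0.125 gives f = -0.431641, negative; keep [-0.25, -0.125]
x = -0.1875 gives f = -0.0896, negative; keep [-0.25, -0.1875]

-0.1875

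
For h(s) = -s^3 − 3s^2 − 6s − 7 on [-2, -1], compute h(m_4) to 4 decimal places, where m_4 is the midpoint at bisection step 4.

h(-1.5) = -1.375 < 0, so the root lies in [-2, -1.5]
h(-1.75) = -0.328125 < 0, so the root lies in [-2, -1.75]
h(-1.875) = 0.294922 > 0, so the root lies in [-1.875, -1.75]
h(-1.8125) = -0.0261 < 0, so the root lies in [-1.875, -1.8125]

-0.0261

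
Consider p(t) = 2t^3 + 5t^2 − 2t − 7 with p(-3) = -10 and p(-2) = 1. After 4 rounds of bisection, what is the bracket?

t = -2.5 gives p = -2, negative; keep [-2.5, -2]
t = -2.25 gives p = 0.03125, positive; keep [-2.5, -2.25]
t = -2.375 gives p = -0.839844, negative; keep [-2.375, -2.25]
t = -2.3125 gives p = -0.3696, negative; keep [-2.3125, -2.25]

[-2.3125, -2.25]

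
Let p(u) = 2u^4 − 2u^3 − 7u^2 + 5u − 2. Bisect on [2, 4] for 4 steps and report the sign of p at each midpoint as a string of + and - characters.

+++-

p(3) = 58 > 0, so the root lies in [2, 3]
p(2.5) = 13.625 > 0, so the root lies in [2, 2.5]
p(2.25) = 2.289062 > 0, so the root lies in [2, 2.25]
p(2.125) = -1.394 < 0, so the root lies in [2.125, 2.25]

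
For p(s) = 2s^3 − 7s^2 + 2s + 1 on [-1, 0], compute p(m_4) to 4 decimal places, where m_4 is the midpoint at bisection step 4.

m = -0.5, p(m) = -2 (−); new bracket [-0.5, 0]
m = -0.25, p(m) = 0.03125 (+); new bracket [-0.5, -0.25]
m = -0.375, p(m) = -0.839844 (−); new bracket [-0.375, -0.25]
m = -0.3125, p(m) = -0.3696 (−); new bracket [-0.3125, -0.25]

-0.3696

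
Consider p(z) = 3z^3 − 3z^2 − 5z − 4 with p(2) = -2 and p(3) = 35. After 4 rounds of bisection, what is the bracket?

z = 2.5 gives p = 11.625, positive; keep [2, 2.5]
z = 2.25 gives p = 3.734375, positive; keep [2, 2.25]
z = 2.125 gives p = 0.615234, positive; keep [2, 2.125]
z = 2.0625 gives p = -0.7532, negative; keep [2.0625, 2.125]

[2.0625, 2.125]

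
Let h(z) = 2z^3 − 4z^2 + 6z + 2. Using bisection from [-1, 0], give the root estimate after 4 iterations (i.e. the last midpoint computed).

-0.3125

midpoint -0.5: h = -2.25 < 0 → [-0.5, 0]
midpoint -0.25: h = 0.21875 > 0 → [-0.5, -0.25]
midpoint -0.375: h = -0.917969 < 0 → [-0.375, -0.25]
midpoint -0.3125: h = -0.3267 < 0 → [-0.3125, -0.25]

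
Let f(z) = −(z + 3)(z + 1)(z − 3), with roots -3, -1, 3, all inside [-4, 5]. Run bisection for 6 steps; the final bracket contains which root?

midpoint 0.5: f = 13.125 > 0 → [0.5, 5]
midpoint 2.75: f = 5.390625 > 0 → [2.75, 5]
midpoint 3.875: f = -29.326172 < 0 → [2.75, 3.875]
midpoint 3.3125: f = -8.5071 < 0 → [2.75, 3.3125]
midpoint 3.03125: f = -0.7598 < 0 → [2.75, 3.03125]
midpoint 2.890625: f = 2.5067 > 0 → [2.890625, 3.03125]

3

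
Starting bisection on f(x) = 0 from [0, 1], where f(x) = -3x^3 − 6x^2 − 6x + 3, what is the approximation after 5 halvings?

0.34375

f(0.5) = -1.875 < 0, so the root lies in [0, 0.5]
f(0.25) = 1.078125 > 0, so the root lies in [0.25, 0.5]
f(0.375) = -0.251953 < 0, so the root lies in [0.25, 0.375]
f(0.3125) = 0.4475 > 0, so the root lies in [0.3125, 0.375]
f(0.34375) = 0.1067 > 0, so the root lies in [0.34375, 0.375]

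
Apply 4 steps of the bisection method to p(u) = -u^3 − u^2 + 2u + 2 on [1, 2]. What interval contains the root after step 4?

[1.375, 1.4375]

midpoint 1.5: p = -0.625 < 0 → [1, 1.5]
midpoint 1.25: p = 0.984375 > 0 → [1.25, 1.5]
midpoint 1.375: p = 0.259766 > 0 → [1.375, 1.5]
midpoint 1.4375: p = -0.1619 < 0 → [1.375, 1.4375]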